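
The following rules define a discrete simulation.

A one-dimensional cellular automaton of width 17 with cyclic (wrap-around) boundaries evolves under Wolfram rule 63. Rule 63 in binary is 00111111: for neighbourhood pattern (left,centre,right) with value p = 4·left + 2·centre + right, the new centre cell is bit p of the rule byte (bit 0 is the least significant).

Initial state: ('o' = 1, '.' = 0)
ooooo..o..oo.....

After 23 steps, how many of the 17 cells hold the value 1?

0) ooooo..o..oo.....
1) o....oooooo.ooooo
2) .ooooo.....oo....
3) oo....oooooo.oooo
4) ..ooooo.....oo...
5) ooo....oooooo.ooo
6) ...ooooo.....oo..
7) oooo....oooooo.oo
8) ....ooooo.....oo.
9) ooooo....oooooo.o
10) .....ooooo.....oo
11) oooooo....oooooo.
12) o.....ooooo.....o
13) .oooooo....oooooo
14) oo.....ooooo.....
15) o.oooooo....ooooo
16) .oo.....ooooo....
17) oo.oooooo....oooo
18) ..oo.....ooooo...
19) ooo.oooooo....ooo
20) ...oo.....ooooo..
21) oooo.oooooo....oo
22) ....oo.....ooooo.
23) ooooo.oooooo....o

12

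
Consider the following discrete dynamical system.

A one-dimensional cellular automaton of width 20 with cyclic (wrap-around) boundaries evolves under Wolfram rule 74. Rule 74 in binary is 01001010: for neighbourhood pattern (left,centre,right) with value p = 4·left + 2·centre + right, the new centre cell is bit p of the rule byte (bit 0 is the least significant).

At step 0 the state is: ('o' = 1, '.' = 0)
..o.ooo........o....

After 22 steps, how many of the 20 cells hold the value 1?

[0] ..o.ooo........o....
[1] .o..o.o.......o.....
[2] o..o.........o......
[3] ..o.........o......o
[4] .o.........o......o.
[5] o.........o......o..
[6] .........o......o..o
[7] ........o......o..o.
[8] .......o......o..o..
[9] ......o......o..o...
[10] .....o......o..o....
[11] ....o......o..o.....
[12] ...o......o..o......
[13] ..o......o..o.......
[14] .o......o..o........
[15] o......o..o.........
[16] ......o..o.........o
[17] .....o..o.........o.
[18] ....o..o.........o..
[19] ...o..o.........o...
[20] ..o..o.........o....
[21] .o..o.........o.....
[22] o..o.........o......

3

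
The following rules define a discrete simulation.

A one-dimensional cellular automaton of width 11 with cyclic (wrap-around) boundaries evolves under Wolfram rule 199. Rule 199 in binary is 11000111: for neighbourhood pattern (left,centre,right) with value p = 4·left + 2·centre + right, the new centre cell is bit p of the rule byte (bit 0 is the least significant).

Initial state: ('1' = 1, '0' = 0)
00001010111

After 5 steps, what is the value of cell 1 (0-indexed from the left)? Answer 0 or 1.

1

t=0: 00001010111
t=1: 01111010011
t=2: 00111010101
t=3: 01011010101
t=4: 01001010101
t=5: 01011010101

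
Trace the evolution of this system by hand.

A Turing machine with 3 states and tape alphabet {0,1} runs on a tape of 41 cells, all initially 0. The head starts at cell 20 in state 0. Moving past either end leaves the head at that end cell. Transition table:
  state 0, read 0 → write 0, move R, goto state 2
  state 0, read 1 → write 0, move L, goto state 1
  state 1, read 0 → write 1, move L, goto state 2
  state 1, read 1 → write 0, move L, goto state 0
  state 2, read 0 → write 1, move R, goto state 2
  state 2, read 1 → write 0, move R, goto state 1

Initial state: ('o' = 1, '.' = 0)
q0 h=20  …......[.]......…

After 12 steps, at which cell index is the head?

32

gen 0: q0 h=20  …......[.]......…
gen 1: q2 h=21  …......[.]......…
gen 2: q2 h=22  ….....o[.]......…
gen 3: q2 h=23  …....oo[.]......…
gen 4: q2 h=24  …...ooo[.]......…
gen 5: q2 h=25  …..oooo[.]......…
gen 6: q2 h=26  ….ooooo[.]......…
gen 7: q2 h=27  …oooooo[.]......…
gen 8: q2 h=28  …oooooo[.]......…
gen 9: q2 h=29  …oooooo[.]......…
gen 10: q2 h=30  …oooooo[.]......…
gen 11: q2 h=31  …oooooo[.]......…
gen 12: q2 h=32  …oooooo[.]......…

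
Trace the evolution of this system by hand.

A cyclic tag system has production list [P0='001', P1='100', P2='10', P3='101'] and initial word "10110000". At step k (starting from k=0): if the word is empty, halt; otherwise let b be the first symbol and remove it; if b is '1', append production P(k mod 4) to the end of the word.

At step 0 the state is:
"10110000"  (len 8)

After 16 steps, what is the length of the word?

11

0) "10110000"  (len 8)
1) "0110000001"  (len 10)
2) "110000001"  (len 9)
3) "1000000110"  (len 10)
4) "000000110101"  (len 12)
5) "00000110101"  (len 11)
6) "0000110101"  (len 10)
7) "000110101"  (len 9)
8) "00110101"  (len 8)
9) "0110101"  (len 7)
10) "110101"  (len 6)
11) "1010110"  (len 7)
12) "010110101"  (len 9)
13) "10110101"  (len 8)
14) "0110101100"  (len 10)
15) "110101100"  (len 9)
16) "10101100101"  (len 11)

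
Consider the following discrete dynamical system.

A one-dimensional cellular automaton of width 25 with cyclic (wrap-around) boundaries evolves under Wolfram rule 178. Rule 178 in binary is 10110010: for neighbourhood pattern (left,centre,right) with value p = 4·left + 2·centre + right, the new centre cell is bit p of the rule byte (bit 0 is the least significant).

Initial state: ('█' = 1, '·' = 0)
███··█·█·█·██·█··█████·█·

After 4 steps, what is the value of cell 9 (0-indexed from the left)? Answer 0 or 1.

1

t=0: ███··█·█·█·██·█··█████·█·
t=1: ·█·██·█·█·█··█·██·███·█·█
t=2: █·█··█·█·█·██·█··█·█·█·█·
t=3: ·█·██·█·█·█··█·██·█·█·█·█
t=4: █·█··█·█·█·██·█··█·█·█·█·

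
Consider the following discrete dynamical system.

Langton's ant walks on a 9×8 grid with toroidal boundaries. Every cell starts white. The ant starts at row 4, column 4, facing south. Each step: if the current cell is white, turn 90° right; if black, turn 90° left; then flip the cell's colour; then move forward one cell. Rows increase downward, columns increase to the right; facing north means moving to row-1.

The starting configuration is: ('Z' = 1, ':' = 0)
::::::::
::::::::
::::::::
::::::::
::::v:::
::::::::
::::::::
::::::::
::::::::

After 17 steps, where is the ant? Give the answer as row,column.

4,5

gen 0: ::::::::
::::::::
::::::::
::::::::
::::v:::
::::::::
::::::::
::::::::
::::::::
gen 1: ::::::::
::::::::
::::::::
::::::::
:::<Z:::
::::::::
::::::::
::::::::
::::::::
gen 2: ::::::::
::::::::
::::::::
:::^::::
:::ZZ:::
::::::::
::::::::
::::::::
::::::::
gen 3: ::::::::
::::::::
::::::::
:::Z>:::
:::ZZ:::
::::::::
::::::::
::::::::
::::::::
gen 4: ::::::::
::::::::
::::::::
:::ZZ:::
:::Zv:::
::::::::
::::::::
::::::::
::::::::
gen 5: ::::::::
::::::::
::::::::
:::ZZ:::
:::Z:>::
::::::::
::::::::
::::::::
::::::::
gen 6: ::::::::
::::::::
::::::::
:::ZZ:::
:::Z:Z::
:::::v::
::::::::
::::::::
::::::::
gen 7: ::::::::
::::::::
::::::::
:::ZZ:::
:::Z:Z::
::::<Z::
::::::::
::::::::
::::::::
gen 8: ::::::::
::::::::
::::::::
:::ZZ:::
:::Z^Z::
::::ZZ::
::::::::
::::::::
::::::::
gen 9: ::::::::
::::::::
::::::::
:::ZZ:::
:::ZZ>::
::::ZZ::
::::::::
::::::::
::::::::
gen 10: ::::::::
::::::::
::::::::
:::ZZ^::
:::ZZ:::
::::ZZ::
::::::::
::::::::
::::::::
gen 11: ::::::::
::::::::
::::::::
:::ZZZ>:
:::ZZ:::
::::ZZ::
::::::::
::::::::
::::::::
gen 12: ::::::::
::::::::
::::::::
:::ZZZZ:
:::ZZ:v:
::::ZZ::
::::::::
::::::::
::::::::
gen 13: ::::::::
::::::::
::::::::
:::ZZZZ:
:::ZZ<Z:
::::ZZ::
::::::::
::::::::
::::::::
gen 14: ::::::::
::::::::
::::::::
:::ZZ^Z:
:::ZZZZ:
::::ZZ::
::::::::
::::::::
::::::::
gen 15: ::::::::
::::::::
::::::::
:::Z<:Z:
:::ZZZZ:
::::ZZ::
::::::::
::::::::
::::::::
gen 16: ::::::::
::::::::
::::::::
:::Z::Z:
:::ZvZZ:
::::ZZ::
::::::::
::::::::
::::::::
gen 17: ::::::::
::::::::
::::::::
:::Z::Z:
:::Z:>Z:
::::ZZ::
::::::::
::::::::
::::::::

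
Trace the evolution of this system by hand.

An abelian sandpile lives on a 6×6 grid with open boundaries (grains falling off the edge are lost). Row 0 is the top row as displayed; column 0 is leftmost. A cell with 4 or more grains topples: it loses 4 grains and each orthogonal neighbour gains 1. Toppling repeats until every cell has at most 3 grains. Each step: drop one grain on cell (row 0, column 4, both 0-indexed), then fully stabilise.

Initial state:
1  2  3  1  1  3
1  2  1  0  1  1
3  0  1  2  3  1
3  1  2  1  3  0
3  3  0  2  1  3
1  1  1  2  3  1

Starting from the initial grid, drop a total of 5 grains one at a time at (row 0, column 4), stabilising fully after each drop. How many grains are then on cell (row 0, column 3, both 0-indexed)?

2

[0] 1  2  3  1  1  3
1  2  1  0  1  1
3  0  1  2  3  1
3  1  2  1  3  0
3  3  0  2  1  3
1  1  1  2  3  1
[1] 1  2  3  1  2  3
1  2  1  0  1  1
3  0  1  2  3  1
3  1  2  1  3  0
3  3  0  2  1  3
1  1  1  2  3  1
[2] 1  2  3  1  3  3
1  2  1  0  1  1
3  0  1  2  3  1
3  1  2  1  3  0
3  3  0  2  1  3
1  1  1  2  3  1
[3] 1  2  3  2  1  0
1  2  1  0  2  2
3  0  1  2  3  1
3  1  2  1  3  0
3  3  0  2  1  3
1  1  1  2  3  1
[4] 1  2  3  2  2  0
1  2  1  0  2  2
3  0  1  2  3  1
3  1  2  1  3  0
3  3  0  2  1  3
1  1  1  2  3  1
[5] 1  2  3  2  3  0
1  2  1  0  2  2
3  0  1  2  3  1
3  1  2  1  3  0
3  3  0  2  1  3
1  1  1  2  3  1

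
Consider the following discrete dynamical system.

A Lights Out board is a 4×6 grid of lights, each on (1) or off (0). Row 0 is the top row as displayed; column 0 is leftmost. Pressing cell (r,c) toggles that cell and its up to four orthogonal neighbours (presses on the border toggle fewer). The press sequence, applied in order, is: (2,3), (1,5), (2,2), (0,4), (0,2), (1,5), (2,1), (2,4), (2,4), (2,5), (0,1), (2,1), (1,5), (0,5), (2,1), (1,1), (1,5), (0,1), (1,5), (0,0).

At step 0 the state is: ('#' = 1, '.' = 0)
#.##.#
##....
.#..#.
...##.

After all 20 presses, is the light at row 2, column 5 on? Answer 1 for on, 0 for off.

step 0: #.##.#
##....
.#..#.
...##.
step 1: #.##.#
##.#..
.###..
....#.
step 2: #.##..
##.###
.###.#
....#.
step 3: #.##..
######
.....#
..#.#.
step 4: #.#.##
####.#
.....#
..#.#.
step 5: ##.###
##.#.#
.....#
..#.#.
step 6: ##.##.
##.##.
......
..#.#.
step 7: ##.##.
#..##.
###...
.##.#.
step 8: ##.##.
#..#..
######
.##...
step 9: ##.##.
#..##.
###...
.##.#.
step 10: ##.##.
#..###
###.##
.##.##
step 11: ..###.
##.###
###.##
.##.##
step 12: ..###.
#..###
....##
..#.##
step 13: ..####
#..#..
....#.
..#.##
step 14: ..##..
#..#.#
....#.
..#.##
step 15: ..##..
##.#.#
###.#.
.##.##
step 16: .###..
..##.#
#.#.#.
.##.##
step 17: .###.#
..###.
#.#.##
.##.##
step 18: #..#.#
.####.
#.#.##
.##.##
step 19: #..#..
.###.#
#.#.#.
.##.##
step 20: .#.#..
####.#
#.#.#.
.##.##

0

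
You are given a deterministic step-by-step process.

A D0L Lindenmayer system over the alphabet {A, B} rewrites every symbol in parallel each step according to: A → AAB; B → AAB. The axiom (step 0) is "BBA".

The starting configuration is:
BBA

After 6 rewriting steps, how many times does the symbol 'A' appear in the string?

1458

step 0: BBA
step 1: AABAABAAB
step 2: AABAABAABAABAABAABAABAABAAB
step 3: AABAABAABAABAABAABAABAABAABAABAABAABAABAABAABAABAABAABAABAABAABAABAABAABAABAABAAB
step 4: AABAABAABAABAABAABAABAABAABAABAABAABAABAABAABAABAABAABAABA…BAABAABAABAABAABAABAABAABAABAABAABAABAABAABAABAABAABAABAAB  (len 243)
step 5: AABAABAABAABAABAABAABAABAABAABAABAABAABAABAABAABAABAABAABA…BAABAABAABAABAABAABAABAABAABAABAABAABAABAABAABAABAABAABAAB  (len 729)
step 6: AABAABAABAABAABAABAABAABAABAABAABAABAABAABAABAABAABAABAABA…BAABAABAABAABAABAABAABAABAABAABAABAABAABAABAABAABAABAABAAB  (len 2187)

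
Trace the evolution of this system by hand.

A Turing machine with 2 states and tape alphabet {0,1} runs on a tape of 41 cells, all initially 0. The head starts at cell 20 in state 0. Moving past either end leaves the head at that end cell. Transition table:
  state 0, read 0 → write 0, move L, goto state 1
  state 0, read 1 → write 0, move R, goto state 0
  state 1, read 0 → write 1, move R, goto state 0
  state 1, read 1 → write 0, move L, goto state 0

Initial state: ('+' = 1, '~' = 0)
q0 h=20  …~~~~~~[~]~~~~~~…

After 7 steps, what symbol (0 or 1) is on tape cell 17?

k=0  q0 h=20  …~~~~~~[~]~~~~~~…
k=1  q1 h=19  …~~~~~~[~]~~~~~~…
k=2  q0 h=20  …~~~~~+[~]~~~~~~…
k=3  q1 h=19  …~~~~~~[+]~~~~~~…
k=4  q0 h=18  …~~~~~~[~]~~~~~~…
k=5  q1 h=17  …~~~~~~[~]~~~~~~…
k=6  q0 h=18  …~~~~~+[~]~~~~~~…
k=7  q1 h=17  …~~~~~~[+]~~~~~~…

1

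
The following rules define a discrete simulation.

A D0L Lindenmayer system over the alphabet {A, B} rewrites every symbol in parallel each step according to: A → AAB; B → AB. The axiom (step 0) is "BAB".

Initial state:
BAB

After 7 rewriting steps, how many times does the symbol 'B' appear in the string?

843

t=0: BAB
t=1: ABAABAB
t=2: AABABAABAABABAABAB
t=3: AABAABABAABABAABAABABAABAABABAABABAABAABABAABAB
t=4: AABAABABAABAABABAABABAABAABABAABABAABAABABAABAABABAABABAAB…BAABABAABABAABAABABAABABAABAABABAABAABABAABABAABAABABAABAB  (len 123)
t=5: AABAABABAABAABABAABABAABAABABAABAABABAABABAABAABABAABABAAB…BAABABAABABAABAABABAABABAABAABABAABAABABAABABAABAABABAABAB  (len 322)
t=6: AABAABABAABAABABAABABAABAABABAABAABABAABABAABAABABAABABAAB…BAABABAABABAABAABABAABABAABAABABAABAABABAABABAABAABABAABAB  (len 843)
t=7: AABAABABAABAABABAABABAABAABABAABAABABAABABAABAABABAABABAAB…BAABABAABABAABAABABAABABAABAABABAABAABABAABABAABAABABAABAB  (len 2207)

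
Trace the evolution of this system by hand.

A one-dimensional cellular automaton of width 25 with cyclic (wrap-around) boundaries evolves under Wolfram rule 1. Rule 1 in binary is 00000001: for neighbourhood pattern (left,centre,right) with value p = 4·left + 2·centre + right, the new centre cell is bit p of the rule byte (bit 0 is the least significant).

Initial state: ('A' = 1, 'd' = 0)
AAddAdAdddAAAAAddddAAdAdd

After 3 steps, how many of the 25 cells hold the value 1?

3

[0] AAddAdAdddAAAAAddddAAdAdd
[1] ddddddddAdddddddAAddddddd
[2] AAAAAAAdddAAAAAddddAAAAAA
[3] ddddddddAdddddddAAddddddd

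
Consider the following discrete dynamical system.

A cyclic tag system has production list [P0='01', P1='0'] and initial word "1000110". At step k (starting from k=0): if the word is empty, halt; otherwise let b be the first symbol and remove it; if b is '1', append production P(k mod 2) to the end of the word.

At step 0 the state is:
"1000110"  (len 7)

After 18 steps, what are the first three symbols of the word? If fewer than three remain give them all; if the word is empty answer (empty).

(empty)

gen 0: "1000110"  (len 7)
gen 1: "00011001"  (len 8)
gen 2: "0011001"  (len 7)
gen 3: "011001"  (len 6)
gen 4: "11001"  (len 5)
gen 5: "100101"  (len 6)
gen 6: "001010"  (len 6)
gen 7: "01010"  (len 5)
gen 8: "1010"  (len 4)
gen 9: "01001"  (len 5)
gen 10: "1001"  (len 4)
gen 11: "00101"  (len 5)
gen 12: "0101"  (len 4)
gen 13: "101"  (len 3)
gen 14: "010"  (len 3)
gen 15: "10"  (len 2)
gen 16: "00"  (len 2)
gen 17: "0"  (len 1)
gen 18: (halted — word empty)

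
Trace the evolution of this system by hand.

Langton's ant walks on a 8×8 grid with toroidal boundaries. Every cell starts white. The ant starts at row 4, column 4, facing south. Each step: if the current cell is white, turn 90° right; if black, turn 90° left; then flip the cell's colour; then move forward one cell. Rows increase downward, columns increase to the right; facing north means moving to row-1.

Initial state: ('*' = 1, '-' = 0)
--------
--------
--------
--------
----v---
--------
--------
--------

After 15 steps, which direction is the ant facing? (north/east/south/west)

gen 0: --------
--------
--------
--------
----v---
--------
--------
--------
gen 1: --------
--------
--------
--------
---<*---
--------
--------
--------
gen 2: --------
--------
--------
---^----
---**---
--------
--------
--------
gen 3: --------
--------
--------
---*>---
---**---
--------
--------
--------
gen 4: --------
--------
--------
---**---
---*v---
--------
--------
--------
gen 5: --------
--------
--------
---**---
---*->--
--------
--------
--------
gen 6: --------
--------
--------
---**---
---*-*--
-----v--
--------
--------
gen 7: --------
--------
--------
---**---
---*-*--
----<*--
--------
--------
gen 8: --------
--------
--------
---**---
---*^*--
----**--
--------
--------
gen 9: --------
--------
--------
---**---
---**>--
----**--
--------
--------
gen 10: --------
--------
--------
---**^--
---**---
----**--
--------
--------
gen 11: --------
--------
--------
---***>-
---**---
----**--
--------
--------
gen 12: --------
--------
--------
---****-
---**-v-
----**--
--------
--------
gen 13: --------
--------
--------
---****-
---**<*-
----**--
--------
--------
gen 14: --------
--------
--------
---**^*-
---****-
----**--
--------
--------
gen 15: --------
--------
--------
---*<-*-
---****-
----**--
--------
--------

west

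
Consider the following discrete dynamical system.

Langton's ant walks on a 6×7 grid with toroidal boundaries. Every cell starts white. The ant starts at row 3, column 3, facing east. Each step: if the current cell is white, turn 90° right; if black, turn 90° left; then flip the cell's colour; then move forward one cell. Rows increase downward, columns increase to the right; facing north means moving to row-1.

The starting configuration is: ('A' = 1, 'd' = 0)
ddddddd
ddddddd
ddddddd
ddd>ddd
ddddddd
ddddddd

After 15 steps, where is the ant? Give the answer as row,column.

3,2

[0] ddddddd
ddddddd
ddddddd
ddd>ddd
ddddddd
ddddddd
[1] ddddddd
ddddddd
ddddddd
dddAddd
dddvddd
ddddddd
[2] ddddddd
ddddddd
ddddddd
dddAddd
dd<Addd
ddddddd
[3] ddddddd
ddddddd
ddddddd
dd^Addd
ddAAddd
ddddddd
[4] ddddddd
ddddddd
ddddddd
ddA>ddd
ddAAddd
ddddddd
[5] ddddddd
ddddddd
ddd^ddd
ddAdddd
ddAAddd
ddddddd
[6] ddddddd
ddddddd
dddA>dd
ddAdddd
ddAAddd
ddddddd
[7] ddddddd
ddddddd
dddAAdd
ddAdvdd
ddAAddd
ddddddd
[8] ddddddd
ddddddd
dddAAdd
ddA<Add
ddAAddd
ddddddd
[9] ddddddd
ddddddd
ddd^Add
ddAAAdd
ddAAddd
ddddddd
[10] ddddddd
ddddddd
dd<dAdd
ddAAAdd
ddAAddd
ddddddd
[11] ddddddd
dd^dddd
ddAdAdd
ddAAAdd
ddAAddd
ddddddd
[12] ddddddd
ddA>ddd
ddAdAdd
ddAAAdd
ddAAddd
ddddddd
[13] ddddddd
ddAAddd
ddAvAdd
ddAAAdd
ddAAddd
ddddddd
[14] ddddddd
ddAAddd
dd<AAdd
ddAAAdd
ddAAddd
ddddddd
[15] ddddddd
ddAAddd
dddAAdd
ddvAAdd
ddAAddd
ddddddd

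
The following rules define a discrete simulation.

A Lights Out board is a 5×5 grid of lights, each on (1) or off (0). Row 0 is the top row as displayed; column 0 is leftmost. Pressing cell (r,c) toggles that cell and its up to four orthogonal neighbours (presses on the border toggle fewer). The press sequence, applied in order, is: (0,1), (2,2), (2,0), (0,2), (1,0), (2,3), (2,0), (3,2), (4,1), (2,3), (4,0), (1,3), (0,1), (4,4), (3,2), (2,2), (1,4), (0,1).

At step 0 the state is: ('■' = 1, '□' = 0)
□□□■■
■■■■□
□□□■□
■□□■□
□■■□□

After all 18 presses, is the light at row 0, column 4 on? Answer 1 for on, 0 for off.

gen 0: □□□■■
■■■■□
□□□■□
■□□■□
□■■□□
gen 1: ■■■■■
■□■■□
□□□■□
■□□■□
□■■□□
gen 2: ■■■■■
■□□■□
□■■□□
■□■■□
□■■□□
gen 3: ■■■■■
□□□■□
■□■□□
□□■■□
□■■□□
gen 4: ■□□□■
□□■■□
■□■□□
□□■■□
□■■□□
gen 5: □□□□■
■■■■□
□□■□□
□□■■□
□■■□□
gen 6: □□□□■
■■■□□
□□□■■
□□■□□
□■■□□
gen 7: □□□□■
□■■□□
■■□■■
■□■□□
□■■□□
gen 8: □□□□■
□■■□□
■■■■■
■■□■□
□■□□□
gen 9: □□□□■
□■■□□
■■■■■
■□□■□
■□■□□
gen 10: □□□□■
□■■■□
■■□□□
■□□□□
■□■□□
gen 11: □□□□■
□■■■□
■■□□□
□□□□□
□■■□□
gen 12: □□□■■
□■□□■
■■□■□
□□□□□
□■■□□
gen 13: ■■■■■
□□□□■
■■□■□
□□□□□
□■■□□
gen 14: ■■■■■
□□□□■
■■□■□
□□□□■
□■■■■
gen 15: ■■■■■
□□□□■
■■■■□
□■■■■
□■□■■
gen 16: ■■■■■
□□■□■
■□□□□
□■□■■
□■□■■
gen 17: ■■■■□
□□■■□
■□□□■
□■□■■
□■□■■
gen 18: □□□■□
□■■■□
■□□□■
□■□■■
□■□■■

0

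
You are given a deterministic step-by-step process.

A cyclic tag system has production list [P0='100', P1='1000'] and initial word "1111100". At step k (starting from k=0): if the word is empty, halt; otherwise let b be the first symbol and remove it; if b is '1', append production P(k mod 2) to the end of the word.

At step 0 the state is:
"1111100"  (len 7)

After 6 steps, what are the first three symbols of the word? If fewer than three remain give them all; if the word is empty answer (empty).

gen 0: "1111100"  (len 7)
gen 1: "111100100"  (len 9)
gen 2: "111001001000"  (len 12)
gen 3: "11001001000100"  (len 14)
gen 4: "10010010001001000"  (len 17)
gen 5: "0010010001001000100"  (len 19)
gen 6: "010010001001000100"  (len 18)

010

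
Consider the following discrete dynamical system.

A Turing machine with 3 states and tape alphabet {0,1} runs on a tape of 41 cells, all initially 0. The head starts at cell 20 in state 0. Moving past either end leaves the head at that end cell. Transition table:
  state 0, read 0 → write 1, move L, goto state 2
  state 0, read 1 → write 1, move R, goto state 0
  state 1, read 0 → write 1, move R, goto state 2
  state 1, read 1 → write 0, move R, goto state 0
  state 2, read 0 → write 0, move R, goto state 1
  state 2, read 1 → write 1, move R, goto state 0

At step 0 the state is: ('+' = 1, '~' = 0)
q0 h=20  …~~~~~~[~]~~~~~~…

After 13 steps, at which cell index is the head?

gen 0: q0 h=20  …~~~~~~[~]~~~~~~…
gen 1: q2 h=19  …~~~~~~[~]+~~~~~…
gen 2: q1 h=20  …~~~~~~[+]~~~~~~…
gen 3: q0 h=21  …~~~~~~[~]~~~~~~…
gen 4: q2 h=20  …~~~~~~[~]+~~~~~…
gen 5: q1 h=21  …~~~~~~[+]~~~~~~…
gen 6: q0 h=22  …~~~~~~[~]~~~~~~…
gen 7: q2 h=21  …~~~~~~[~]+~~~~~…
gen 8: q1 h=22  …~~~~~~[+]~~~~~~…
gen 9: q0 h=23  …~~~~~~[~]~~~~~~…
gen 10: q2 h=22  …~~~~~~[~]+~~~~~…
gen 11: q1 h=23  …~~~~~~[+]~~~~~~…
gen 12: q0 h=24  …~~~~~~[~]~~~~~~…
gen 13: q2 h=23  …~~~~~~[~]+~~~~~…

23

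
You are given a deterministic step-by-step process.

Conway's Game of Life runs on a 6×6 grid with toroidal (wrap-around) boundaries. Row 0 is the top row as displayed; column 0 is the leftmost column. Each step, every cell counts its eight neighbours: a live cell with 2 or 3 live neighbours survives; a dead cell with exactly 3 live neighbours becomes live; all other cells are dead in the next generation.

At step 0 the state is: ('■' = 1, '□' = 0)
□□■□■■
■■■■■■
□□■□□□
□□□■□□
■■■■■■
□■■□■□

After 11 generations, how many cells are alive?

gen 0: □□■□■■
■■■■■■
□□■□□□
□□□■□□
■■■■■■
□■■□■□
gen 1: □□□□□□
■□□□□□
■□□□□■
■□□□□■
■□□□□■
□□□□□□
gen 2: □□□□□□
■□□□□■
□■□□□□
□■□□■□
■□□□□■
□□□□□□
gen 3: □□□□□□
■□□□□□
□■□□□■
□■□□□■
■□□□□■
□□□□□□
gen 4: □□□□□□
■□□□□□
□■□□□■
□■□□■■
■□□□□■
□□□□□□
gen 5: □□□□□□
■□□□□□
□■□□■■
□■□□■□
■□□□■■
□□□□□□
gen 6: □□□□□□
■□□□□■
□■□□■■
□■□■□□
■□□□■■
□□□□□■
gen 7: ■□□□□■
■□□□■■
□■■□■■
□■■■□□
■□□□■■
■□□□■■
gen 8: □■□□□□
□□□■□□
□□□□□□
□□□□□□
□□■□□□
□■□□□□
gen 9: □□■□□□
□□□□□□
□□□□□□
□□□□□□
□□□□□□
□■■□□□
gen 10: □■■□□□
□□□□□□
□□□□□□
□□□□□□
□□□□□□
□■■□□□
gen 11: □■■□□□
□□□□□□
□□□□□□
□□□□□□
□□□□□□
□■■□□□

4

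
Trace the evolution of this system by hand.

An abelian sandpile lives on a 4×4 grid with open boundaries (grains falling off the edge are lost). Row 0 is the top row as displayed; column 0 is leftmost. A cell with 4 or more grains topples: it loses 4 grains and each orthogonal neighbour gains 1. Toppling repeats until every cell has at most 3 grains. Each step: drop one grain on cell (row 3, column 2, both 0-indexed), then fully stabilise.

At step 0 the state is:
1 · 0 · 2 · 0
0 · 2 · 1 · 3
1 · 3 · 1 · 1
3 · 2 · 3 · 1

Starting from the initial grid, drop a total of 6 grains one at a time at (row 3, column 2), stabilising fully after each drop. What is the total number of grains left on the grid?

25

k=0  1 · 0 · 2 · 0
0 · 2 · 1 · 3
1 · 3 · 1 · 1
3 · 2 · 3 · 1
k=1  1 · 0 · 2 · 0
0 · 2 · 1 · 3
1 · 3 · 2 · 1
3 · 3 · 0 · 2
k=2  1 · 0 · 2 · 0
0 · 2 · 1 · 3
1 · 3 · 2 · 1
3 · 3 · 1 · 2
k=3  1 · 0 · 2 · 0
0 · 2 · 1 · 3
1 · 3 · 2 · 1
3 · 3 · 2 · 2
k=4  1 · 0 · 2 · 0
0 · 2 · 1 · 3
1 · 3 · 2 · 1
3 · 3 · 3 · 2
k=5  1 · 0 · 2 · 0
0 · 3 · 2 · 3
3 · 1 · 0 · 2
0 · 2 · 2 · 3
k=6  1 · 0 · 2 · 0
0 · 3 · 2 · 3
3 · 1 · 0 · 2
0 · 2 · 3 · 3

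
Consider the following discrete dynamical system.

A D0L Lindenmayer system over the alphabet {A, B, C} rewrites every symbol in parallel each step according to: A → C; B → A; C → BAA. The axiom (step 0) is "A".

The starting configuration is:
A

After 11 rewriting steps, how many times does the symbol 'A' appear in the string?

gen 0: A
gen 1: C
gen 2: BAA
gen 3: ACC
gen 4: CBAABAA
gen 5: BAAACCACC
gen 6: ACCCBAABAACBAABAA
gen 7: CBAABAABAAACCACCBAAACCACC
gen 8: BAAACCACCACCCBAABAACBAABAAACCCBAABAACBAABAA
gen 9: ACCCBAABAACBAABAACBAABAABAAACCACCBAAACCACCCBAABAABAAACCACCBAAACCACC
gen 10: CBAABAABAAACCACCBAAACCACCBAAACCACCACCCBAABAACBAABAAACCCBAABAACBAABAABAAACCACCACCCBAABAACBAABAAACCCBAABAACBAABAA
gen 11: BAAACCACCACCCBAABAACBAABAAACCCBAABAACBAABAAACCCBAABAACBAAB…ACBAABAACBAABAABAAACCACCBAAACCACCCBAABAABAAACCACCBAAACCACC  (len 177)

88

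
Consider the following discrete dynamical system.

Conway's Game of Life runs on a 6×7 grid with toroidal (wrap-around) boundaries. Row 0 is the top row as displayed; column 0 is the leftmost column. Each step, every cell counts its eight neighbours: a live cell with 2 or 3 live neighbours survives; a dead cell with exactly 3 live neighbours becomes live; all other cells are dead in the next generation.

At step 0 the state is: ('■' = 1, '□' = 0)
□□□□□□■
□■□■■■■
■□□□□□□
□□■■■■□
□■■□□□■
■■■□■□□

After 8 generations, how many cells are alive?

k=0  □□□□□□■
□■□■■■■
■□□□□□□
□□■■■■□
□■■□□□■
■■■□■□□
k=1  □□□□□□■
□□□□■■■
■■□□□□□
■□■■■■■
□□□□□□■
□□■■□■■
k=2  ■□□■□□□
□□□□□■■
□■■□□□□
□□■■■■□
□■□□□□□
■□□□□■■
k=3  ■□□□■□□
■■■□□□■
□■■□□□■
□□□■■□□
■■■■□□□
■■□□□□■
k=4  □□■□□■□
□□■■□■■
□□□□□■■
□□□□■□□
□□□■■□■
□□□■□□■
k=5  □□■□□■□
□□■■□□□
□□□■□□■
□□□■■□■
□□□■■□□
□□■■□□■
k=6  □■□□■□□
□□■■■□□
□□□□□■□
□□■□□□□
□□□□□□□
□□■□□■□
k=7  □■□□■■□
□□■■■■□
□□■□■□□
□□□□□□□
□□□□□□□
□□□□□□□
k=8  □□■□□■□
□■■□□□□
□□■□■■□
□□□□□□□
□□□□□□□
□□□□□□□

7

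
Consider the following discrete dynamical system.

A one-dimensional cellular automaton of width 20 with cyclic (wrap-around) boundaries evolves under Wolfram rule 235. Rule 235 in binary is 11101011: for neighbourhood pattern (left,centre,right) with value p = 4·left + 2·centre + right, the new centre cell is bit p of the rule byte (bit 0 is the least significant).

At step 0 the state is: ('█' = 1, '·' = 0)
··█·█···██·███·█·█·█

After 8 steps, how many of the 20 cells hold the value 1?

0) ··█·█···██·███·█·█·█
1) ·█·█··█████████·█·█·
2) █·█··███████████·█··
3) ·█··█████████████··█
4) █··██████████████·█·
5) ··████████████████·█
6) ·██████████████████·
7) ███████████████████·
8) ████████████████████

20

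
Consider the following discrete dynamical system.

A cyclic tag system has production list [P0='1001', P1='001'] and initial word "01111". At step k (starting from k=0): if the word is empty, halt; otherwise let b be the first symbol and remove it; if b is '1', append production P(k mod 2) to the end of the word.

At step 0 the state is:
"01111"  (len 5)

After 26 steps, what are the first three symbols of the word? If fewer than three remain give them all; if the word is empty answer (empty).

[0] "01111"  (len 5)
[1] "1111"  (len 4)
[2] "111001"  (len 6)
[3] "110011001"  (len 9)
[4] "10011001001"  (len 11)
[5] "00110010011001"  (len 14)
[6] "0110010011001"  (len 13)
[7] "110010011001"  (len 12)
[8] "10010011001001"  (len 14)
[9] "00100110010011001"  (len 17)
[10] "0100110010011001"  (len 16)
[11] "100110010011001"  (len 15)
[12] "00110010011001001"  (len 17)
[13] "0110010011001001"  (len 16)
[14] "110010011001001"  (len 15)
[15] "100100110010011001"  (len 18)
[16] "00100110010011001001"  (len 20)
[17] "0100110010011001001"  (len 19)
[18] "100110010011001001"  (len 18)
[19] "001100100110010011001"  (len 21)
[20] "01100100110010011001"  (len 20)
[21] "1100100110010011001"  (len 19)
[22] "100100110010011001001"  (len 21)
[23] "001001100100110010011001"  (len 24)
[24] "01001100100110010011001"  (len 23)
[25] "1001100100110010011001"  (len 22)
[26] "001100100110010011001001"  (len 24)

001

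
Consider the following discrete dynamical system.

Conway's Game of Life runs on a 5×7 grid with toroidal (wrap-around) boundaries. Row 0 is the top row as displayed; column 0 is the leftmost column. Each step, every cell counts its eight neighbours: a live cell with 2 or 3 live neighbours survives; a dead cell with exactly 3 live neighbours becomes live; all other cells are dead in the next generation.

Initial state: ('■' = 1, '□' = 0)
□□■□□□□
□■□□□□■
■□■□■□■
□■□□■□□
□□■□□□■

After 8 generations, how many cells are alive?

k=0  □□■□□□□
□■□□□□■
■□■□■□■
□■□□■□□
□□■□□□■
k=1  ■■■□□□□
□■■■□■■
□□■■□□■
□■■□□□■
□■■■□□□
k=2  □□□□■□■
□□□□■■■
□□□□■□■
□□□□□□□
□□□■□□□
k=3  □□□■■□■
■□□■■□■
□□□□■□■
□□□□□□□
□□□□□□□
k=4  ■□□■■□■
■□□□□□■
■□□■■□■
□□□□□□□
□□□□□□□
k=5  ■□□□□■■
□■□□□□□
■□□□□■■
□□□□□□□
□□□□□□□
k=6  ■□□□□□■
□■□□□□□
■□□□□□■
□□□□□□■
□□□□□□■
k=7  ■□□□□□■
□■□□□□□
■□□□□□■
□□□□□■■
□□□□□■■
k=8  ■□□□□■■
□■□□□□□
■□□□□■■
□□□□□□□
□□□□□□□

7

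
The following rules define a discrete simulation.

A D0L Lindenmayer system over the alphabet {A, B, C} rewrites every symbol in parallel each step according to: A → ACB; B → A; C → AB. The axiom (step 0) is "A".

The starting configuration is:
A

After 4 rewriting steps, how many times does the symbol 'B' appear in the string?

[0] A
[1] ACB
[2] ACBABA
[3] ACBABAACBAACB
[4] ACBABAACBAACBACBABAACBACBABA

9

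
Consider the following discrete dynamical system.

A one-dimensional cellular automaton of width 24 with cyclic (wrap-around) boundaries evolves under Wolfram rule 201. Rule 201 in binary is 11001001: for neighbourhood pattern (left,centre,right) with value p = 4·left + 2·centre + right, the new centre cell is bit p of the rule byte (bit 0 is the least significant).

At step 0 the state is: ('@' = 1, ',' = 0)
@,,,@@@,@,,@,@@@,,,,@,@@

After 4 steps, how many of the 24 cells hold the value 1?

t=0: @,,,@@@,@,,@,@@@,,,,@,@@
t=1: @,@,@@@,,,,,,@@@,@@,,,@@
t=2: @,,,@@@,@@@@,@@@,@@,@,@@
t=3: @,@,@@@,@@@@,@@@,@@,,,@@
t=4: @,,,@@@,@@@@,@@@,@@,@,@@

16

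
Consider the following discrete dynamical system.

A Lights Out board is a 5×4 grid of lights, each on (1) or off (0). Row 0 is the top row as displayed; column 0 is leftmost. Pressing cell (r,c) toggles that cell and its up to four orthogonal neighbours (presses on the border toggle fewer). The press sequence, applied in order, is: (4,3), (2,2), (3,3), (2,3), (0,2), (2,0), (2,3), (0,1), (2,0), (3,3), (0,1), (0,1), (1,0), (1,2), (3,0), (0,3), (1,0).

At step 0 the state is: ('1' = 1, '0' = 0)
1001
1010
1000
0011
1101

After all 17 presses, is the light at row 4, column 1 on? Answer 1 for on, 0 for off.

1

0) 1001
1010
1000
0011
1101
1) 1001
1010
1000
0010
1110
2) 1001
1000
1111
0000
1110
3) 1001
1000
1110
0011
1111
4) 1001
1001
1101
0010
1111
5) 1110
1011
1101
0010
1111
6) 1110
0011
0001
1010
1111
7) 1110
0010
0010
1011
1111
8) 0000
0110
0010
1011
1111
9) 0000
1110
1110
0011
1111
10) 0000
1110
1111
0000
1110
11) 1110
1010
1111
0000
1110
12) 0000
1110
1111
0000
1110
13) 1000
0010
0111
0000
1110
14) 1010
0101
0101
0000
1110
15) 1010
0101
1101
1100
0110
16) 1001
0100
1101
1100
0110
17) 0001
1000
0101
1100
0110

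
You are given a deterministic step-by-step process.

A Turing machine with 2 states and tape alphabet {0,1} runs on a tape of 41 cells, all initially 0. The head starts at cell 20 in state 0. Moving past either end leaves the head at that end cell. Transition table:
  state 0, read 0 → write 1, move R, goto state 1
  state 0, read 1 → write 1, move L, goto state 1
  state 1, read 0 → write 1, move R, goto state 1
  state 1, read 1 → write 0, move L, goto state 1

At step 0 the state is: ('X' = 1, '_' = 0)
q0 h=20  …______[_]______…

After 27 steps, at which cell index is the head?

34

k=0  q0 h=20  …______[_]______…
k=1  q1 h=21  …_____X[_]______…
k=2  q1 h=22  …____XX[_]______…
k=3  q1 h=23  …___XXX[_]______…
k=4  q1 h=24  …__XXXX[_]______…
k=5  q1 h=25  …_XXXXX[_]______…
k=6  q1 h=26  …XXXXXX[_]______…
k=7  q1 h=27  …XXXXXX[_]______…
k=8  q1 h=28  …XXXXXX[_]______…
k=9  q1 h=29  …XXXXXX[_]______…
k=10  q1 h=30  …XXXXXX[_]______…
k=11  q1 h=31  …XXXXXX[_]______…
k=12  q1 h=32  …XXXXXX[_]______…
k=13  q1 h=33  …XXXXXX[_]______…
k=14  q1 h=34  …XXXXXX[_]______|
k=15  q1 h=35  …XXXXXX[_]_____|
k=16  q1 h=36  …XXXXXX[_]____|
k=17  q1 h=37  …XXXXXX[_]___|
k=18  q1 h=38  …XXXXXX[_]__|
k=19  q1 h=39  …XXXXXX[_]_|
k=20  q1 h=40  …XXXXXX[_]|
k=21  q1 h=40  …XXXXXX[X]|
k=22  q1 h=39  …XXXXXX[X]_|
k=23  q1 h=38  …XXXXXX[X]__|
k=24  q1 h=37  …XXXXXX[X]___|
k=25  q1 h=36  …XXXXXX[X]____|
k=26  q1 h=35  …XXXXXX[X]_____|
k=27  q1 h=34  …XXXXXX[X]______|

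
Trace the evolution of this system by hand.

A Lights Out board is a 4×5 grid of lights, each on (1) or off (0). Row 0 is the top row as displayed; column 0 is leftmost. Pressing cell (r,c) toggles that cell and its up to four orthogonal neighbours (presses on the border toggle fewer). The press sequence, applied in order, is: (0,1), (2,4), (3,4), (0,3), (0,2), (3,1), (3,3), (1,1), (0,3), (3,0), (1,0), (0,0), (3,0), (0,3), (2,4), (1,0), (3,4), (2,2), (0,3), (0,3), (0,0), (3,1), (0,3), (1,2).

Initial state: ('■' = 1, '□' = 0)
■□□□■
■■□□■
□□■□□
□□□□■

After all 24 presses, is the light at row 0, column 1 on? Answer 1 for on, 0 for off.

1

gen 0: ■□□□■
■■□□■
□□■□□
□□□□■
gen 1: □■■□■
■□□□■
□□■□□
□□□□■
gen 2: □■■□■
■□□□□
□□■■■
□□□□□
gen 3: □■■□■
■□□□□
□□■■□
□□□■■
gen 4: □■□■□
■□□■□
□□■■□
□□□■■
gen 5: □□■□□
■□■■□
□□■■□
□□□■■
gen 6: □□■□□
■□■■□
□■■■□
■■■■■
gen 7: □□■□□
■□■■□
□■■□□
■■□□□
gen 8: □■■□□
□■□■□
□□■□□
■■□□□
gen 9: □■□■■
□■□□□
□□■□□
■■□□□
gen 10: □■□■■
□■□□□
■□■□□
□□□□□
gen 11: ■■□■■
■□□□□
□□■□□
□□□□□
gen 12: □□□■■
□□□□□
□□■□□
□□□□□
gen 13: □□□■■
□□□□□
■□■□□
■■□□□
gen 14: □□■□□
□□□■□
■□■□□
■■□□□
gen 15: □□■□□
□□□■■
■□■■■
■■□□■
gen 16: ■□■□□
■■□■■
□□■■■
■■□□■
gen 17: ■□■□□
■■□■■
□□■■□
■■□■□
gen 18: ■□■□□
■■■■■
□■□□□
■■■■□
gen 19: ■□□■■
■■■□■
□■□□□
■■■■□
gen 20: ■□■□□
■■■■■
□■□□□
■■■■□
gen 21: □■■□□
□■■■■
□■□□□
■■■■□
gen 22: □■■□□
□■■■■
□□□□□
□□□■□
gen 23: □■□■■
□■■□■
□□□□□
□□□■□
gen 24: □■■■■
□□□■■
□□■□□
□□□■□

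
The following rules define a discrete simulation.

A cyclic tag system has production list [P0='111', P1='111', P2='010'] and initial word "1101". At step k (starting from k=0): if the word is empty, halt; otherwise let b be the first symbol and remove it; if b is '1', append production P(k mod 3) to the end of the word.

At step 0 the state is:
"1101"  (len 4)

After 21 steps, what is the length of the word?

37

0) "1101"  (len 4)
1) "101111"  (len 6)
2) "01111111"  (len 8)
3) "1111111"  (len 7)
4) "111111111"  (len 9)
5) "11111111111"  (len 11)
6) "1111111111010"  (len 13)
7) "111111111010111"  (len 15)
8) "11111111010111111"  (len 17)
9) "1111111010111111010"  (len 19)
10) "111111010111111010111"  (len 21)
11) "11111010111111010111111"  (len 23)
12) "1111010111111010111111010"  (len 25)
13) "111010111111010111111010111"  (len 27)
14) "11010111111010111111010111111"  (len 29)
15) "1010111111010111111010111111010"  (len 31)
16) "010111111010111111010111111010111"  (len 33)
17) "10111111010111111010111111010111"  (len 32)
18) "0111111010111111010111111010111010"  (len 34)
19) "111111010111111010111111010111010"  (len 33)
20) "11111010111111010111111010111010111"  (len 35)
21) "1111010111111010111111010111010111010"  (len 37)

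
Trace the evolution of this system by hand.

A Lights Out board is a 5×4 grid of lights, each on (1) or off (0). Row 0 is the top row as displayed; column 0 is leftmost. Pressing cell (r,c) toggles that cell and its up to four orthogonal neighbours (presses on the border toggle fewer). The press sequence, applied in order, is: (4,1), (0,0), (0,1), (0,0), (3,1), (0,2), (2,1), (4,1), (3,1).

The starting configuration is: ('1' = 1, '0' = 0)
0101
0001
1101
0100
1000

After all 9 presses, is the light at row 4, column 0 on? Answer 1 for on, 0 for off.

1

step 0: 0101
0001
1101
0100
1000
step 1: 0101
0001
1101
0000
0110
step 2: 1001
1001
1101
0000
0110
step 3: 0111
1101
1101
0000
0110
step 4: 1011
0101
1101
0000
0110
step 5: 1011
0101
1001
1110
0010
step 6: 1100
0111
1001
1110
0010
step 7: 1100
0011
0111
1010
0010
step 8: 1100
0011
0111
1110
1100
step 9: 1100
0011
0011
0000
1000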